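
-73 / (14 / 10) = -365 / 7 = -52.14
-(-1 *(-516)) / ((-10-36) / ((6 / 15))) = 516 / 115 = 4.49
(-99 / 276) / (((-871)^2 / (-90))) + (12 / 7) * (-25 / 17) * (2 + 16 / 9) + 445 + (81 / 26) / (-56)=2552774167967 / 5862777648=435.42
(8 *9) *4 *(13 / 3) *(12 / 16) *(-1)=-936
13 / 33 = 0.39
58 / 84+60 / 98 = 383 / 294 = 1.30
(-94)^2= 8836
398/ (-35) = -398/ 35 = -11.37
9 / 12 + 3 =15 / 4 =3.75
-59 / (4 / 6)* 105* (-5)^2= -464625 / 2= -232312.50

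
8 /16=1 /2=0.50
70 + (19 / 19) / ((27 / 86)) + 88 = 4352 / 27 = 161.19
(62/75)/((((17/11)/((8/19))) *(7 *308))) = 124/1187025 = 0.00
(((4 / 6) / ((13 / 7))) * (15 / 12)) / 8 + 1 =659 / 624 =1.06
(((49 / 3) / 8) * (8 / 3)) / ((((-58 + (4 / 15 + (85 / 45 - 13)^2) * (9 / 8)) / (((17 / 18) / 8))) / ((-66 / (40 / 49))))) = -448987 / 701472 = -0.64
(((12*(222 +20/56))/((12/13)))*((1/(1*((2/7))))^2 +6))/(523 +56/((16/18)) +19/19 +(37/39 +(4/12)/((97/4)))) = 11175878571/124558672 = 89.72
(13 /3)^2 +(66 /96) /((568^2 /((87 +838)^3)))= 79226234671 /46457856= 1705.34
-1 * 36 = -36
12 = 12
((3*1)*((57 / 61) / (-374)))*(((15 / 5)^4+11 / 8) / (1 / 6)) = -338067 / 91256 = -3.70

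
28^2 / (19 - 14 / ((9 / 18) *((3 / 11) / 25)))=-0.31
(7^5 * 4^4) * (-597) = -2568647424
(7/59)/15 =7/885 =0.01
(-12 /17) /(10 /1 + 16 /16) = -12 /187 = -0.06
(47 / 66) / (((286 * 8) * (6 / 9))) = 47 / 100672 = 0.00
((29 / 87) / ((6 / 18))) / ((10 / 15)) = 3 / 2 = 1.50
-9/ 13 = -0.69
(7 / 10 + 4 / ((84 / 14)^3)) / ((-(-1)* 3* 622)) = 97 / 251910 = 0.00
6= 6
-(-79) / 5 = 79 / 5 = 15.80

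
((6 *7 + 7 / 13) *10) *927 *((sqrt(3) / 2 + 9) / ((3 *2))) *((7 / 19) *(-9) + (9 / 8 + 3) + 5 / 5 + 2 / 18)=748156465 *sqrt(3) / 11856 + 2244469395 / 1976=1245163.75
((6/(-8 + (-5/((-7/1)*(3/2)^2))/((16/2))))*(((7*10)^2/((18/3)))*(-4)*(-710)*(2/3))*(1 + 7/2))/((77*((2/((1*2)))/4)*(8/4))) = -1502928000/11033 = -136221.15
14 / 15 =0.93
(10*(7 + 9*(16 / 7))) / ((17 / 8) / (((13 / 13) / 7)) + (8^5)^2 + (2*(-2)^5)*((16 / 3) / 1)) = 46320 / 180388571587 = 0.00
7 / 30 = 0.23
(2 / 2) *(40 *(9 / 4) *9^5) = 5314410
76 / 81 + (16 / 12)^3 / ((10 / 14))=1724 / 405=4.26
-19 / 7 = -2.71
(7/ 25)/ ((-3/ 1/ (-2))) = 14/ 75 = 0.19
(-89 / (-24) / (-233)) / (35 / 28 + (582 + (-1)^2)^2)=-89 / 1900666278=-0.00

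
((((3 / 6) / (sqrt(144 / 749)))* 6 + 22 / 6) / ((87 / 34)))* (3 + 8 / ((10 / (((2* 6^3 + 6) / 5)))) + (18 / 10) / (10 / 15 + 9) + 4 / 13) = 259344316 / 2459925 + 5894189* sqrt(749) / 819975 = 302.15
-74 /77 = -0.96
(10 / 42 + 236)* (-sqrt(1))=-4961 / 21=-236.24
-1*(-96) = 96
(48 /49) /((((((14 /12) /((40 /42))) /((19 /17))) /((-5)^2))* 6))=152000 /40817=3.72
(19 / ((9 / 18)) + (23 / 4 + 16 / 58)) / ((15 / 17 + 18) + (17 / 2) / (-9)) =781371 / 318362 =2.45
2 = 2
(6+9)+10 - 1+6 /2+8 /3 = 89 /3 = 29.67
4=4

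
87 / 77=1.13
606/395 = 1.53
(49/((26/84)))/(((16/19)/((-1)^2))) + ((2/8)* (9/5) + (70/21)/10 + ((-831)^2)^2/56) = 23247632133001/2730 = 8515616165.93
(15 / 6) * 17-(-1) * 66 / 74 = 3211 / 74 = 43.39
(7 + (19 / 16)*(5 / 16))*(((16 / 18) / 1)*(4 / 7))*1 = 629 / 168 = 3.74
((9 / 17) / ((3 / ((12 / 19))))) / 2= 18 / 323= 0.06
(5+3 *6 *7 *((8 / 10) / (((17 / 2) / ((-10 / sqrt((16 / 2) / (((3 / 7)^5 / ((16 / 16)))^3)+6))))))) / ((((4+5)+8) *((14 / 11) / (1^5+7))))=220 / 119-13856832 *sqrt(113941734518958) / 5488193545996477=1.82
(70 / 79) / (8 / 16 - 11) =-20 / 237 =-0.08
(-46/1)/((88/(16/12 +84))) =-44.61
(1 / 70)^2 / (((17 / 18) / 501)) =4509 / 41650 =0.11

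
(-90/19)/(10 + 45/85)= -0.45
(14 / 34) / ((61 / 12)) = 84 / 1037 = 0.08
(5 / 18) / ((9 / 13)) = 65 / 162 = 0.40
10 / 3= 3.33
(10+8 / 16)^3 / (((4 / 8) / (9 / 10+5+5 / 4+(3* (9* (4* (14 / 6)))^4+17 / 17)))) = 27664721499303 / 80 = 345809018741.29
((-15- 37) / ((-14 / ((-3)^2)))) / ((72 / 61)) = 793 / 28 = 28.32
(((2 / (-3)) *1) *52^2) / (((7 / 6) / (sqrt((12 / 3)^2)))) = -43264 / 7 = -6180.57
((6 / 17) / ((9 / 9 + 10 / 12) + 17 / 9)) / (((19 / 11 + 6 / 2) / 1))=297 / 14807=0.02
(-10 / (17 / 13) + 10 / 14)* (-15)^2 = -185625 / 119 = -1559.87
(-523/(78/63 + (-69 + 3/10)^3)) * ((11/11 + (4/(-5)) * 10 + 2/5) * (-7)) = 46128600/619006433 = 0.07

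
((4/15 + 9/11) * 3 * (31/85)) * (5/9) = 5549/8415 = 0.66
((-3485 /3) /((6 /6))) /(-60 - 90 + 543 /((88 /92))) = -76670 /27567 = -2.78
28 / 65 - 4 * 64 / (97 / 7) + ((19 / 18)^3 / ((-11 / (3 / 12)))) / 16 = -467127286187 / 25886615040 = -18.05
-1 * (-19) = 19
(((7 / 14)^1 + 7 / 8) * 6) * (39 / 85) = 1287 / 340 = 3.79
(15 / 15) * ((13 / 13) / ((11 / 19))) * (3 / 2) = 57 / 22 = 2.59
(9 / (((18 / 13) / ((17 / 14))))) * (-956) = -52819 / 7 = -7545.57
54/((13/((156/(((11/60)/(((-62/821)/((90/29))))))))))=-776736/9031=-86.01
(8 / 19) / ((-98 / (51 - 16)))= -20 / 133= -0.15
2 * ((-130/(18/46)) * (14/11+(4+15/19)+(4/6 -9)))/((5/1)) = 1703104/5643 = 301.81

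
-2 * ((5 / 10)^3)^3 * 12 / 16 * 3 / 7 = -9 / 7168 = -0.00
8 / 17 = 0.47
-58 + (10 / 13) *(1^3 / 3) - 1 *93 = -5879 / 39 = -150.74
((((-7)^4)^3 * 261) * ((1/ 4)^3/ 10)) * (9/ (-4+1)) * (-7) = 75864095148681/ 640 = 118537648669.81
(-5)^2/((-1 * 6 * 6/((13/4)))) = -325/144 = -2.26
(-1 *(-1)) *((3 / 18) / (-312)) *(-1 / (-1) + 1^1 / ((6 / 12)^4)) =-17 / 1872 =-0.01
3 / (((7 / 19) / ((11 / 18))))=209 / 42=4.98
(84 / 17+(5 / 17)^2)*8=11624 / 289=40.22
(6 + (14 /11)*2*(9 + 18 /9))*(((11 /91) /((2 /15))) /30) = 187 /182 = 1.03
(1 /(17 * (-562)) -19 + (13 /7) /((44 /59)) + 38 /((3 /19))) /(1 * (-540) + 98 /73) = -72227408515 /173565263256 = -0.42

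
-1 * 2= -2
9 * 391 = 3519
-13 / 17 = -0.76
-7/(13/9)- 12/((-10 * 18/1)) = -932/195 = -4.78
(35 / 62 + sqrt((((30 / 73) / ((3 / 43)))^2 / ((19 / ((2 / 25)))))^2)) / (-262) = -4460889 / 1644721244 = -0.00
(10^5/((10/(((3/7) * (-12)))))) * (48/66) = -2880000/77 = -37402.60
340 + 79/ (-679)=230781/ 679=339.88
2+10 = 12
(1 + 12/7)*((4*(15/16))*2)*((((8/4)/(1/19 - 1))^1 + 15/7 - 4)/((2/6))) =-11875/49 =-242.35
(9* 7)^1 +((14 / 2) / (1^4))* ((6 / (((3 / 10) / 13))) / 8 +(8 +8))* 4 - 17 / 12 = 17035 / 12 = 1419.58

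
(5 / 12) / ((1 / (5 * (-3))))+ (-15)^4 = 202475 / 4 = 50618.75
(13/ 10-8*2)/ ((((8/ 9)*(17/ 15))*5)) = -3969/ 1360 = -2.92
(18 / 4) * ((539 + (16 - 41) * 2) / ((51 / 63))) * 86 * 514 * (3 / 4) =3064033413 / 34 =90118629.79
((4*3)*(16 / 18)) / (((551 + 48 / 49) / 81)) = 42336 / 27047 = 1.57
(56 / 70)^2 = 16 / 25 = 0.64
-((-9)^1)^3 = 729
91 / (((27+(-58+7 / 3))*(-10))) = 273 / 860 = 0.32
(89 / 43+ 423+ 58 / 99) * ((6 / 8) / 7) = 453004 / 9933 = 45.61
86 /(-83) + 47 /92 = -4011 /7636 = -0.53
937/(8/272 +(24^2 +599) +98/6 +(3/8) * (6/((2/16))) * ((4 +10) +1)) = 95574/149059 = 0.64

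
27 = 27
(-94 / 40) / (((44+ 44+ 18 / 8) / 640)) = -6016 / 361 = -16.66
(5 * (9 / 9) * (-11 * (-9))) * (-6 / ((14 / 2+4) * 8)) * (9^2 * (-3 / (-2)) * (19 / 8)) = -623295 / 64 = -9738.98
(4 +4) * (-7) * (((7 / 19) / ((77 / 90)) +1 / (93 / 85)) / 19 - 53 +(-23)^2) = -9845604328 / 369303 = -26659.96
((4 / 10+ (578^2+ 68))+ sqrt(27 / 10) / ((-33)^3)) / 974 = 835381 / 2435 - sqrt(30) / 116675460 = 343.07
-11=-11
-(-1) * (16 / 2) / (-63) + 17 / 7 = 145 / 63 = 2.30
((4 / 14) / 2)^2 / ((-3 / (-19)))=19 / 147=0.13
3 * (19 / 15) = 19 / 5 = 3.80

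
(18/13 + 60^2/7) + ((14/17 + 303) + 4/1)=1273945/1547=823.49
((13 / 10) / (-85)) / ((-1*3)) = 0.01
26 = 26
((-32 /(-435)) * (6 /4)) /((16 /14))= 14 /145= 0.10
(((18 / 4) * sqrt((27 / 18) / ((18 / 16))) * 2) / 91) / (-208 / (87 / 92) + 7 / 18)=-3132 * sqrt(3) / 10429783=-0.00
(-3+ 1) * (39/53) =-78/53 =-1.47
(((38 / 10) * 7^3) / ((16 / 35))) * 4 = 11404.75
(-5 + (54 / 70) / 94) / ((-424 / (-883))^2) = -12804832447 / 591463040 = -21.65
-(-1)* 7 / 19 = 7 / 19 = 0.37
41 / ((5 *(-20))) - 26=-2641 / 100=-26.41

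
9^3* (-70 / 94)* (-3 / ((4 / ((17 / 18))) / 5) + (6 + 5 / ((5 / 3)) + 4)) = -1930635 / 376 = -5134.67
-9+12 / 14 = -57 / 7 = -8.14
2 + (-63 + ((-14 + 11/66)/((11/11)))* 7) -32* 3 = -1523/6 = -253.83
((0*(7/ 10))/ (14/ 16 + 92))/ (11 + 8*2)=0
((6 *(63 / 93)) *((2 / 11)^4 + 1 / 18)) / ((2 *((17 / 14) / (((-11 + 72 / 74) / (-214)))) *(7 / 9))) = 348935517 / 61093759826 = 0.01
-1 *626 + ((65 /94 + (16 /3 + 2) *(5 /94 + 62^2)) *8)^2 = 112351433980382 /2209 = 50860766853.95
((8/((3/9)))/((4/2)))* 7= 84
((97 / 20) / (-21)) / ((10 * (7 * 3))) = -97 / 88200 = -0.00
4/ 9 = 0.44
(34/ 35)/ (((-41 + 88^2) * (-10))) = -17/ 1348025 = -0.00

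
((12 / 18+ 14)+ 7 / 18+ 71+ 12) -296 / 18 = 1469 / 18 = 81.61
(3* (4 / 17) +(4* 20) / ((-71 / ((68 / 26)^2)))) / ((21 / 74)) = -105684728 / 4283643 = -24.67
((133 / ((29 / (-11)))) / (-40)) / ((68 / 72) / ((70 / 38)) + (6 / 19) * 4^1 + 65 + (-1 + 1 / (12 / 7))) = 1751211 / 92141062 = 0.02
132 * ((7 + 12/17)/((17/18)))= 311256/289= 1077.01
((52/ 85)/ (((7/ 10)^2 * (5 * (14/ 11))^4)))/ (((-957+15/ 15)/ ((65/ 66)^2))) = -0.00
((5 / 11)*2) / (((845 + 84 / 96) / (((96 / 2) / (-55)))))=-768 / 818807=-0.00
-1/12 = -0.08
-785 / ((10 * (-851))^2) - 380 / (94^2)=-1376328713 / 31995200180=-0.04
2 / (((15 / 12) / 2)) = 3.20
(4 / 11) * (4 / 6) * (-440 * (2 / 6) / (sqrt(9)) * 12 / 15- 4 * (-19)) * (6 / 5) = 5312 / 495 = 10.73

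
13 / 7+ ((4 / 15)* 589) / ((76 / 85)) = 3728 / 21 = 177.52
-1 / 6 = -0.17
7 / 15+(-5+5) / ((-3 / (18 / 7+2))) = 7 / 15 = 0.47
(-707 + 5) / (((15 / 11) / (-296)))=761904 / 5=152380.80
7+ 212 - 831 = -612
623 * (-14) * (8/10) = -34888/5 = -6977.60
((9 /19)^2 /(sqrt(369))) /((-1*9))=-0.00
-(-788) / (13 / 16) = 12608 / 13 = 969.85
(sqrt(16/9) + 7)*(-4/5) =-20/3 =-6.67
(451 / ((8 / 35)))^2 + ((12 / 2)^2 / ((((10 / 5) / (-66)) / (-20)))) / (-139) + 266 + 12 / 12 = 34634959867 / 8896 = 3893318.33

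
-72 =-72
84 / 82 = 42 / 41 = 1.02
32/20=8/5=1.60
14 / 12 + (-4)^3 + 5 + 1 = -56.83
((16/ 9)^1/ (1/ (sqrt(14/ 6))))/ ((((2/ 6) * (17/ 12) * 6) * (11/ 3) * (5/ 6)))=64 * sqrt(21)/ 935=0.31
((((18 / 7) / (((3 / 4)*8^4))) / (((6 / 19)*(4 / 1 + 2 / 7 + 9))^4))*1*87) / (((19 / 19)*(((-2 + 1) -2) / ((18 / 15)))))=-1296302987 / 13788094648320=-0.00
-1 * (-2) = 2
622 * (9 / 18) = 311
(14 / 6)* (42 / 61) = 98 / 61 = 1.61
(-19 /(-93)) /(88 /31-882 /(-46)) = 437 /47085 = 0.01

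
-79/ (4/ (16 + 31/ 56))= -73233/ 224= -326.93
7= 7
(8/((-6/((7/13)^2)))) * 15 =-980/169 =-5.80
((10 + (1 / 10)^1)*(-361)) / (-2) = 1823.05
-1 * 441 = -441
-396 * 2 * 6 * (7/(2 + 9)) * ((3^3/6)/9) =-1512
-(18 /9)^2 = -4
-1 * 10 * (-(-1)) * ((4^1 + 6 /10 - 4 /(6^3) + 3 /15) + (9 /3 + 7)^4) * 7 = -700334.70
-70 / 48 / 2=-35 / 48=-0.73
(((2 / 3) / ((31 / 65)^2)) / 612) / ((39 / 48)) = 2600 / 441099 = 0.01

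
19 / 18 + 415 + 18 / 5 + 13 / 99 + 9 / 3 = 418559 / 990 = 422.79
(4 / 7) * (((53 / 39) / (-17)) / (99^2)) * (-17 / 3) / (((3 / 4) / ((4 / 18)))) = 1696 / 216729513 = 0.00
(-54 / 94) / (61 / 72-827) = 1944 / 2795701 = 0.00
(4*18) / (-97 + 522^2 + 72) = 72 / 272459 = 0.00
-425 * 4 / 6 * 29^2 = -714850 / 3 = -238283.33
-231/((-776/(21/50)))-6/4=-53349/38800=-1.37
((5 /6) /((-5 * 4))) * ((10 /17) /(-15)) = 1 /612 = 0.00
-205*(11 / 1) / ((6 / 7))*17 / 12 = -268345 / 72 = -3727.01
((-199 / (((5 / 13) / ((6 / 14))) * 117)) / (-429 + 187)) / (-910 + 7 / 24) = -796 / 92462755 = -0.00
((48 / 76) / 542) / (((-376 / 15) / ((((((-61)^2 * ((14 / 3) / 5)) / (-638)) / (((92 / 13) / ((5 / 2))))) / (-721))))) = -725595 / 5852298532256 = -0.00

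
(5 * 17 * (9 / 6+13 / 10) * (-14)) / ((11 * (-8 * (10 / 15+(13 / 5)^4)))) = 223125 / 273218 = 0.82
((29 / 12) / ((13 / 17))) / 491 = 493 / 76596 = 0.01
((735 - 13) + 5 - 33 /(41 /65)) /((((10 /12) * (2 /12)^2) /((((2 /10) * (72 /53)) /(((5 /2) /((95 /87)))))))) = 5449192704 /1575425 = 3458.87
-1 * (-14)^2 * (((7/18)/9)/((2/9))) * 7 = -2401/9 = -266.78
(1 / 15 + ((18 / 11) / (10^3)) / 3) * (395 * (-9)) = -262833 / 1100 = -238.94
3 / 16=0.19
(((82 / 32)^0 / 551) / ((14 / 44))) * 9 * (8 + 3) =2178 / 3857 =0.56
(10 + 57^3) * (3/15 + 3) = 2963248/5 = 592649.60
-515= -515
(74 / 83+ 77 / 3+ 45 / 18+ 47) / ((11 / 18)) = 113631 / 913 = 124.46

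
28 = 28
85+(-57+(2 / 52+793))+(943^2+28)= 23142549 / 26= 890098.04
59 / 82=0.72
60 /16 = 15 /4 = 3.75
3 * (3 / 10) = 9 / 10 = 0.90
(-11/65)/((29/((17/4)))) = -187/7540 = -0.02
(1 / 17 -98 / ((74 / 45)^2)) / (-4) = 1684087 / 186184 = 9.05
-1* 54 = -54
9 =9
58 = 58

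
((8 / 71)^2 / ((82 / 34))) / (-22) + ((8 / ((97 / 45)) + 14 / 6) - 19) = -8571219374 / 661585881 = -12.96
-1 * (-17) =17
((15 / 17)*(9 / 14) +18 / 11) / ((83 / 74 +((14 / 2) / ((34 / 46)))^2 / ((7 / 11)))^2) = 8622599954 / 78974925571773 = 0.00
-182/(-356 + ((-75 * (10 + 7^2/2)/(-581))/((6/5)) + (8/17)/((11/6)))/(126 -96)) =790950160/1546558471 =0.51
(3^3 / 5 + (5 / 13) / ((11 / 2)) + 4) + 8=12491 / 715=17.47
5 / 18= 0.28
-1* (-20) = 20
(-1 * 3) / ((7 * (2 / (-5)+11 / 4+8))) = -0.04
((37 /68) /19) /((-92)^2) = 37 /10935488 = 0.00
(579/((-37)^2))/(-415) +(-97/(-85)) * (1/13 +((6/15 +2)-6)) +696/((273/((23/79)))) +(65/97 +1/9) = -757090457773724/303077152225575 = -2.50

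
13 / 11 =1.18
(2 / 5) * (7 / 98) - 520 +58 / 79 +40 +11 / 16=-21171041 / 44240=-478.55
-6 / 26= -3 / 13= -0.23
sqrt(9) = 3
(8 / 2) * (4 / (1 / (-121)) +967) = 1932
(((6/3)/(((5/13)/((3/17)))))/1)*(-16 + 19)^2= 8.26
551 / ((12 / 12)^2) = 551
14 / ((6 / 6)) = 14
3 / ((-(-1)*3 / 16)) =16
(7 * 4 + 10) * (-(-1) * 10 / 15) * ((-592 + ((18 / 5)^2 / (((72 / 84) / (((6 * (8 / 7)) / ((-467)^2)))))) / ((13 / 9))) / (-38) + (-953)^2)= 1630807539281748 / 70878925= 23008356.00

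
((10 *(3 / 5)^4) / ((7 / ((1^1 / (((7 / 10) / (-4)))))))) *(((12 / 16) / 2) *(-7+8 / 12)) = 3078 / 1225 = 2.51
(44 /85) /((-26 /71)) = -1562 /1105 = -1.41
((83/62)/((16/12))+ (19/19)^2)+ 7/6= 2359/744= 3.17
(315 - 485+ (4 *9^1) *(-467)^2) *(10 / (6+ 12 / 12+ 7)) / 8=19627585 / 28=700985.18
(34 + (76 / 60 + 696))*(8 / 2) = 43876 / 15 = 2925.07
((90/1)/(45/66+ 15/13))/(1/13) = 22308/35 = 637.37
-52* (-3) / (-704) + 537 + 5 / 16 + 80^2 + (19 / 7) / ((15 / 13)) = 6939.44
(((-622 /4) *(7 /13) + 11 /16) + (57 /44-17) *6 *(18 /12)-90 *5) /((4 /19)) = -29316829 /9152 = -3203.32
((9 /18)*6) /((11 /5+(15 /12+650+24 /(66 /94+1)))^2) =1200 /178249201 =0.00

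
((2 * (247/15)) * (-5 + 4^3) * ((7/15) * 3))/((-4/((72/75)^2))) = -9793056/15625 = -626.76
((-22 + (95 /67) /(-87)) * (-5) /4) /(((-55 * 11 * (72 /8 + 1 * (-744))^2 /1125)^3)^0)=641665 /23316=27.52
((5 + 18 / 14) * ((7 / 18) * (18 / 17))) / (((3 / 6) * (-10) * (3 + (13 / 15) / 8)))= -1056 / 6341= -0.17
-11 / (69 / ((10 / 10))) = -11 / 69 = -0.16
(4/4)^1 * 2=2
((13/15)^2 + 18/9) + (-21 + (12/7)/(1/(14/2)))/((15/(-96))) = 60.35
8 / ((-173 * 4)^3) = -1 / 41421736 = -0.00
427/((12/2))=427/6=71.17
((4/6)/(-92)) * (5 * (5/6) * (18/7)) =-25/322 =-0.08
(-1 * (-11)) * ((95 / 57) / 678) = 55 / 2034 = 0.03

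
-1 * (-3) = 3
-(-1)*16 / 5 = 16 / 5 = 3.20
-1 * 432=-432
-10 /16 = -5 /8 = -0.62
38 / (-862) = -19 / 431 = -0.04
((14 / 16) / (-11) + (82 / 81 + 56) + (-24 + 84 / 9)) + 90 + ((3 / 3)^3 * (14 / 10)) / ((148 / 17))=132.43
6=6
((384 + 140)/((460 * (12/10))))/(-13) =-131/1794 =-0.07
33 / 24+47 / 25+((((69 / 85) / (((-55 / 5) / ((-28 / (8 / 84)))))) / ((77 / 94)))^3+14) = 161872028424783439 / 8703679193000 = 18598.12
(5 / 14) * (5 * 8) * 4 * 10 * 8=32000 / 7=4571.43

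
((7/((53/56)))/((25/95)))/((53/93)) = 692664/14045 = 49.32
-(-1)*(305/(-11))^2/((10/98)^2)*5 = 44670605/121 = 369178.55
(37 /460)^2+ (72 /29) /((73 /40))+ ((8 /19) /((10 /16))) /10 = 12207202503 /8511186800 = 1.43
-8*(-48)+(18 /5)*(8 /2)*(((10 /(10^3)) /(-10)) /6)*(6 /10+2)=383.99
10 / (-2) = -5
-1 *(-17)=17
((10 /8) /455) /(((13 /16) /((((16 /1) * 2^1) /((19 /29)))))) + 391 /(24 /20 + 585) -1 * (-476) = 31413743819 /65880087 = 476.83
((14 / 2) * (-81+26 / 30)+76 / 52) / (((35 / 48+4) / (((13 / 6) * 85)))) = -21787.36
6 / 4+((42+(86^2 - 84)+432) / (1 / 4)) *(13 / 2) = 404875 / 2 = 202437.50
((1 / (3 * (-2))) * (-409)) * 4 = 818 / 3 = 272.67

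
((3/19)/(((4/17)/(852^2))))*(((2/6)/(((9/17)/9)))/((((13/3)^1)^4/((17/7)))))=72218918628/3798613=19011.92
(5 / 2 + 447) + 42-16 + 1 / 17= 16169 / 34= 475.56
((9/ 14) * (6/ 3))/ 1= 9/ 7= 1.29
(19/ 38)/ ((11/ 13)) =0.59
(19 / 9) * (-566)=-10754 / 9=-1194.89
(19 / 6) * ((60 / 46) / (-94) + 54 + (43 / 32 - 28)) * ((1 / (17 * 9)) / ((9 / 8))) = 17962505 / 35724888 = 0.50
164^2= 26896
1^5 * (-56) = -56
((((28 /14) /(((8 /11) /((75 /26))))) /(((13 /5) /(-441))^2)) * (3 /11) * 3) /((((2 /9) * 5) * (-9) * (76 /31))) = -20347574625 /2671552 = -7616.39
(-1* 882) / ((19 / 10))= -8820 / 19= -464.21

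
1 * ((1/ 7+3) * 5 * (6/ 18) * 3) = 110/ 7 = 15.71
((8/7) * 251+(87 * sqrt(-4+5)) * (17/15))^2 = 182007081/1225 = 148577.21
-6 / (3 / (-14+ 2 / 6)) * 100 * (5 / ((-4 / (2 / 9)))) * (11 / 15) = -45100 / 81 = -556.79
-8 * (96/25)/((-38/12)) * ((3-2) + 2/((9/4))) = 8704/475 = 18.32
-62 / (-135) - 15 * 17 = -34363 / 135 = -254.54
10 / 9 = 1.11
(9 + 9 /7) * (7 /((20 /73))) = 1314 /5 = 262.80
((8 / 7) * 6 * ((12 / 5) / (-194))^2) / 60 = 144 / 8232875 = 0.00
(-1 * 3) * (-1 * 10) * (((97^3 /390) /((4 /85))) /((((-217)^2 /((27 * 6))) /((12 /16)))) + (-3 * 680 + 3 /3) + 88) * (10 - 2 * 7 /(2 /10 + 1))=446308554775 /4897256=91134.41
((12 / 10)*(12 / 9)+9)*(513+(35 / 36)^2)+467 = 5914.82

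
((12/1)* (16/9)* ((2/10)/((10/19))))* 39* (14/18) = 55328/225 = 245.90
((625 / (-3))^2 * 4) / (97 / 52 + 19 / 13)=81250000 / 1557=52183.69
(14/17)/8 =7/68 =0.10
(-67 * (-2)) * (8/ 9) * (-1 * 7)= -7504/ 9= -833.78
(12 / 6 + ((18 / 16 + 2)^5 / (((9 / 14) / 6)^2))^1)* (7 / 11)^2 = 23449071961 / 2230272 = 10514.00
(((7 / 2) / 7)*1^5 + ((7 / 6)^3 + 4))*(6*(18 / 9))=1315 / 18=73.06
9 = 9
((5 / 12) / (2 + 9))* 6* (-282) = -64.09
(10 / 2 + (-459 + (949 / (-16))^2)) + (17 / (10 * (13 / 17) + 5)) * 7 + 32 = 3105.38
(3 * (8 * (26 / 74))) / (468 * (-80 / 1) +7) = -312 / 1385021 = -0.00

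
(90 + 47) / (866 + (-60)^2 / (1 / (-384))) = -137 / 1381534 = -0.00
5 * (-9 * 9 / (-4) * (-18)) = -3645 / 2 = -1822.50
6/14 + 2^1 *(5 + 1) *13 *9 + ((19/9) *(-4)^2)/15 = 1329313/945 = 1406.68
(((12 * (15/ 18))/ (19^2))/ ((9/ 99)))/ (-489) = -110/ 176529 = -0.00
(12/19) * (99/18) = 66/19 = 3.47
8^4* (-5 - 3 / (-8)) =-18944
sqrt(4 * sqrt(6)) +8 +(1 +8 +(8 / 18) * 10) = 2 * 6^(1 / 4) +193 / 9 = 24.57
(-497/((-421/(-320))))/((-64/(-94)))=-233590/421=-554.85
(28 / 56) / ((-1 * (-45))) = 0.01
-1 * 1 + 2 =1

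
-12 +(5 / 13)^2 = -2003 / 169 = -11.85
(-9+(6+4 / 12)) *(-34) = 272 / 3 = 90.67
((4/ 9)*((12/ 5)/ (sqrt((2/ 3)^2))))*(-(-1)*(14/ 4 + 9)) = 20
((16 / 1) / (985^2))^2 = 256 / 941336550625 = 0.00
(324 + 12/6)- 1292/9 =1642/9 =182.44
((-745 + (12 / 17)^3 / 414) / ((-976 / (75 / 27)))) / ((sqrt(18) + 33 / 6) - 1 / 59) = 80339047537675 / 83365575437016 - 7326126436975 * sqrt(2) / 13894262572836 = 0.22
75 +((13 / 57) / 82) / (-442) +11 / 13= 156691163 / 2065908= 75.85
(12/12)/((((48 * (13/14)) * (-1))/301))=-2107/312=-6.75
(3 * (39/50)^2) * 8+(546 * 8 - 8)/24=368003/1875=196.27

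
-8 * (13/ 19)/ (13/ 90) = -720/ 19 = -37.89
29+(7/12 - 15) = 14.58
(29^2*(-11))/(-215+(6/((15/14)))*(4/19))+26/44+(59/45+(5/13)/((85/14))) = 22335238721/493809030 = 45.23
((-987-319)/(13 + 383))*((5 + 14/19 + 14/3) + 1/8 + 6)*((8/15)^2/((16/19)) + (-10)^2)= -6944463671/1269675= -5469.48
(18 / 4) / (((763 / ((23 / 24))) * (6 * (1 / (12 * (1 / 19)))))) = 69 / 115976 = 0.00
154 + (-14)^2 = 350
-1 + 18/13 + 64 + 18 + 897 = 979.38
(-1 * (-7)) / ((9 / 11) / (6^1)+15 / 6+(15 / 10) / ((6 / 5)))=308 / 171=1.80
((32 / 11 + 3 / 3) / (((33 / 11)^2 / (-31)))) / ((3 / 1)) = -1333 / 297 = -4.49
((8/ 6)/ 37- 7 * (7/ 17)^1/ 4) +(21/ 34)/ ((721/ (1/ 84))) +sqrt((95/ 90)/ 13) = -7450703/ 10884216 +sqrt(494)/ 78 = -0.40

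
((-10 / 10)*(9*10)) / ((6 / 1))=-15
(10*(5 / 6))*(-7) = -175 / 3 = -58.33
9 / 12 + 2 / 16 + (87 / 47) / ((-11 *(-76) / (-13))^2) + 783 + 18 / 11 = 25802579953 / 32848112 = 785.51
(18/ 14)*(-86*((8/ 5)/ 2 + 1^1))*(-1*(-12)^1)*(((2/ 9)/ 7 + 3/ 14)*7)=-143964/ 35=-4113.26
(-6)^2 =36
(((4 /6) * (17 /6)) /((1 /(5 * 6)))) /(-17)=-10 /3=-3.33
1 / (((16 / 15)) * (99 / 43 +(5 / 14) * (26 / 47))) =212205 / 565856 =0.38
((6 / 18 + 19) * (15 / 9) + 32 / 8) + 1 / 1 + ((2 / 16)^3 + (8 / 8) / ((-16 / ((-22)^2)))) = 32137 / 4608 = 6.97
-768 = -768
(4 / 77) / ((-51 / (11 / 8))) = -1 / 714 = -0.00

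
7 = 7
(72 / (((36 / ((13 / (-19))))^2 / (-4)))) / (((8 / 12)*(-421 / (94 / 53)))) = 15886 / 24164979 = 0.00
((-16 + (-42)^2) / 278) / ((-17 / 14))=-5.18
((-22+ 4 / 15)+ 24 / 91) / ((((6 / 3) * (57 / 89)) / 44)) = -737.50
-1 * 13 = -13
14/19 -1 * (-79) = 1515/19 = 79.74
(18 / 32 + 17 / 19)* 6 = 1329 / 152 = 8.74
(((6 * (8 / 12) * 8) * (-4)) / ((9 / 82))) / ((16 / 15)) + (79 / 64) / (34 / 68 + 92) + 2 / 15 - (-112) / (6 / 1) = -3816695 / 3552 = -1074.52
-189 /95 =-1.99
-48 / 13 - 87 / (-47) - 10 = -7235 / 611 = -11.84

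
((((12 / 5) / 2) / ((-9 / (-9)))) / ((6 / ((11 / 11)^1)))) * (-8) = -8 / 5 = -1.60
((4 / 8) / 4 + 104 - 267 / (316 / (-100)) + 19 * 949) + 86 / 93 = 1070930659 / 58776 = 18220.54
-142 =-142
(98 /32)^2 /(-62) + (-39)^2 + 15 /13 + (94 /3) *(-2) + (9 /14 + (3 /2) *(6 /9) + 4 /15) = 10552763801 /7221760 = 1461.25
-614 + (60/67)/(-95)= -781634/1273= -614.01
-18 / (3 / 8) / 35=-48 / 35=-1.37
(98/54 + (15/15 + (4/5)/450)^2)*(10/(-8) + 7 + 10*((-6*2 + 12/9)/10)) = -52613309/3796875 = -13.86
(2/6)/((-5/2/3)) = -2/5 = -0.40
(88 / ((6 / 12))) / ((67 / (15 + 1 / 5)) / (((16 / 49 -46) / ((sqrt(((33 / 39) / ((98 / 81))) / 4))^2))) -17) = -1037763584 / 100338023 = -10.34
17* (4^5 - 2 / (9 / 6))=52156 / 3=17385.33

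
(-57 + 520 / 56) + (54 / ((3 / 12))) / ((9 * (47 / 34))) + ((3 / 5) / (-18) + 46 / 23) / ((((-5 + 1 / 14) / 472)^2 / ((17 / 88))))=892724189558 / 258450885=3454.13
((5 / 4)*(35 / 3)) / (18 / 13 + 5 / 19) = 43225 / 4884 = 8.85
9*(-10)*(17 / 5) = -306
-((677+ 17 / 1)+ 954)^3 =-4475809792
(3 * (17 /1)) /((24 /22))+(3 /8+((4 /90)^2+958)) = 1005.13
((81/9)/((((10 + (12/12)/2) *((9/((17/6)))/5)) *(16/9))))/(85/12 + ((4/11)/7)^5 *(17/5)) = 0.11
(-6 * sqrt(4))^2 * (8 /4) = 288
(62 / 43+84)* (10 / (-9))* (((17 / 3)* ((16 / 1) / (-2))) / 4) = 1249160 / 1161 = 1075.93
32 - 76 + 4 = -40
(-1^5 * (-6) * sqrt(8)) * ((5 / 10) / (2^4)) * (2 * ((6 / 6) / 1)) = 1.06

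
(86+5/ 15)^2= 67081/ 9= 7453.44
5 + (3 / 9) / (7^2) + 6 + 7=2647 / 147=18.01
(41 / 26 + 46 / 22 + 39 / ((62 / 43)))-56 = -112083 / 4433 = -25.28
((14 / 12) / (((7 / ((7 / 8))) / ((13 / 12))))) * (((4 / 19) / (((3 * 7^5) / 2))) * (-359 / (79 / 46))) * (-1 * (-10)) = -536705 / 194610654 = -0.00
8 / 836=2 / 209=0.01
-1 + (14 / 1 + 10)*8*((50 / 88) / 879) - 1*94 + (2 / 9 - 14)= -3151717 / 29007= -108.65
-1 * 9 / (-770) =9 / 770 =0.01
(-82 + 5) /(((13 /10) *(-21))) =110 /39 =2.82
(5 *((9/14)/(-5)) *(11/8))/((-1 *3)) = 33/112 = 0.29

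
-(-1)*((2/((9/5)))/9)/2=5/81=0.06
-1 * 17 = -17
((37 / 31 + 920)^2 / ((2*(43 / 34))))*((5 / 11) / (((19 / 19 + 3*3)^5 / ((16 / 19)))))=729659907 / 568191250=1.28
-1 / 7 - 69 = -484 / 7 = -69.14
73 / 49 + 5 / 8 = 829 / 392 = 2.11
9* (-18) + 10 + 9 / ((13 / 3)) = -1949 / 13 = -149.92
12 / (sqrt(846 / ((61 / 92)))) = sqrt(131882) / 1081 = 0.34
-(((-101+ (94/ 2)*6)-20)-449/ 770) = -123521/ 770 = -160.42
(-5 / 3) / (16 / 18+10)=-15 / 98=-0.15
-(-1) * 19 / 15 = 19 / 15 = 1.27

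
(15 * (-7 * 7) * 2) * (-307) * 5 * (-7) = -15795150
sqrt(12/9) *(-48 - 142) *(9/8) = -285 *sqrt(3)/2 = -246.82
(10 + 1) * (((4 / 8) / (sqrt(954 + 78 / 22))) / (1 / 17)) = 187 * sqrt(115863) / 21066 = 3.02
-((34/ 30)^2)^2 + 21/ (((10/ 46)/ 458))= 2239708229/ 50625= 44241.15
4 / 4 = 1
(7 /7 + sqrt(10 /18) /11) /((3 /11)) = sqrt(5) /9 + 11 /3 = 3.92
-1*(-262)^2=-68644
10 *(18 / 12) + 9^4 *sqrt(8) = 15 + 13122 *sqrt(2) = 18572.31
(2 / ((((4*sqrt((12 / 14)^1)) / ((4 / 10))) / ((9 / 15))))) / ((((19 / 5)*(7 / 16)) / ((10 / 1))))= 16*sqrt(42) / 133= 0.78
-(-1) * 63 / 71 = 63 / 71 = 0.89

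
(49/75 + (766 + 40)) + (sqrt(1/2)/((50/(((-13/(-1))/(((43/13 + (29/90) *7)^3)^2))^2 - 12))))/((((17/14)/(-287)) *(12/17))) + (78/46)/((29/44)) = 11618530122558278181493040236731708265405484808329 *sqrt(2)/289162028589618375216869066092574820113376924050 + 40481533/50025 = 866.05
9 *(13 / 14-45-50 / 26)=-75339 / 182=-413.95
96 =96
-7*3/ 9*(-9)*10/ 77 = 30/ 11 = 2.73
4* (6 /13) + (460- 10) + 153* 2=9852 /13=757.85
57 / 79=0.72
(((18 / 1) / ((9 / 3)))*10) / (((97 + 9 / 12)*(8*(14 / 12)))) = 180 / 2737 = 0.07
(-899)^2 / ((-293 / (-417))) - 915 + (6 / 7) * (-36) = 2357198766 / 2051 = 1149292.43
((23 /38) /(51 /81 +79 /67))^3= 72027643875543 /1922165043245056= 0.04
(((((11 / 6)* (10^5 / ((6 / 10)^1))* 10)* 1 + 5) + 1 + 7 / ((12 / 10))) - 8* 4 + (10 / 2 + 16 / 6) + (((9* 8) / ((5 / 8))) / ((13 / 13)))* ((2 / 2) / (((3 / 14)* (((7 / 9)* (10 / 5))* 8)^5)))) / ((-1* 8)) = -2704475337786323 / 7080837120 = -381942.88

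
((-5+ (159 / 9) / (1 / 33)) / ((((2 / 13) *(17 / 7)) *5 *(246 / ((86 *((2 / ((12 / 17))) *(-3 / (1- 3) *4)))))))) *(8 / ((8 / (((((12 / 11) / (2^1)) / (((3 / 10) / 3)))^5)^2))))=42866519920.25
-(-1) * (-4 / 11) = -4 / 11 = -0.36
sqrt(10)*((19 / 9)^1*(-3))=-19*sqrt(10) / 3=-20.03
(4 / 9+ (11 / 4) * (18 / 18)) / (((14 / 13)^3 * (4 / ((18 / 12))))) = 252655 / 263424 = 0.96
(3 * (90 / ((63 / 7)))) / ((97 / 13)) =4.02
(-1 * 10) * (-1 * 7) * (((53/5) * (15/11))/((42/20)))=5300/11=481.82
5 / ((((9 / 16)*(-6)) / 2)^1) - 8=-296 / 27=-10.96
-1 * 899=-899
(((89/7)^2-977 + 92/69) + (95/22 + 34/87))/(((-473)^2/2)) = -25300481/3497107999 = -0.01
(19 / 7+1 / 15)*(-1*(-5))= 292 / 21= 13.90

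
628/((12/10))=1570/3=523.33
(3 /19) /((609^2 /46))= 46 /2348913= 0.00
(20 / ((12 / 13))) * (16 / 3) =1040 / 9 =115.56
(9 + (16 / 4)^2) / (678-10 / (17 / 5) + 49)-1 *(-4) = 49661 / 12309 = 4.03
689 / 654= 1.05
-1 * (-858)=858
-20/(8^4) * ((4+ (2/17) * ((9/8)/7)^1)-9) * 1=11855/487424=0.02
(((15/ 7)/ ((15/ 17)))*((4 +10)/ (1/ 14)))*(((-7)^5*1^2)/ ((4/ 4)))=-8000132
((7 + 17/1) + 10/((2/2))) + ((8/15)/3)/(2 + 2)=34.04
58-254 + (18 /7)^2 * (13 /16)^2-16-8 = -676231 /3136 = -215.63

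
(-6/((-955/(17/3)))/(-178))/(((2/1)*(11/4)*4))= -17/1869890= -0.00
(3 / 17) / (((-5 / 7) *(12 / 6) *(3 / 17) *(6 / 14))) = -49 / 30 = -1.63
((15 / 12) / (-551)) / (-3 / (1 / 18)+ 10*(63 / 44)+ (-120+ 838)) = -55 / 16445146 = -0.00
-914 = -914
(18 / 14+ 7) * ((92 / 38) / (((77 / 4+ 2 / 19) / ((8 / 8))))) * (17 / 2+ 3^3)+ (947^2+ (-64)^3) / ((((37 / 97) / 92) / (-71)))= -4140694318532348 / 380989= -10868277872.94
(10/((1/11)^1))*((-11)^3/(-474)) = 73205/237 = 308.88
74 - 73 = 1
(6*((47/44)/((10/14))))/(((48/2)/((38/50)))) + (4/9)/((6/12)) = 232259/198000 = 1.17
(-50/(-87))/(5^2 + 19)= 25/1914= 0.01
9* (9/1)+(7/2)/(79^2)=1011049/12482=81.00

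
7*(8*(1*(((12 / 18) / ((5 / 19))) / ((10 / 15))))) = 1064 / 5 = 212.80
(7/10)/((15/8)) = 28/75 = 0.37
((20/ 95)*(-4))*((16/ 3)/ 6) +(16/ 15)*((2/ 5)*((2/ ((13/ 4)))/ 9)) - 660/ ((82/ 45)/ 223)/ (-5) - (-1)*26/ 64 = 3533487820393/ 218743200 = 16153.59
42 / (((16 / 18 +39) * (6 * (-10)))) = -63 / 3590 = -0.02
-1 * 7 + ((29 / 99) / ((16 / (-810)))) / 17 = -11777 / 1496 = -7.87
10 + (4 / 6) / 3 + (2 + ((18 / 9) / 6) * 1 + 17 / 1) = 266 / 9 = 29.56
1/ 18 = 0.06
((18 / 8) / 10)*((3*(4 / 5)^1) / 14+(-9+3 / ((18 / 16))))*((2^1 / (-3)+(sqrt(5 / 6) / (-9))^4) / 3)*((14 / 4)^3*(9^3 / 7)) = 1375.47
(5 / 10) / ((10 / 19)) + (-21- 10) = -601 / 20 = -30.05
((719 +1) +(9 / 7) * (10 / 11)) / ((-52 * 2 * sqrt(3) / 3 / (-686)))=8239.26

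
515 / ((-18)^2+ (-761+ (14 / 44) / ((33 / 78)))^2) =7540115 / 8466903784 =0.00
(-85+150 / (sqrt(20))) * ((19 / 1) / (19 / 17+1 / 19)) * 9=-521645 / 42+30685 * sqrt(5) / 14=-7519.14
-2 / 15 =-0.13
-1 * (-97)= 97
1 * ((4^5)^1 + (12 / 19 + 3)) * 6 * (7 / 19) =820050 / 361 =2271.61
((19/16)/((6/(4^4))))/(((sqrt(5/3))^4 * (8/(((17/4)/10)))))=969/1000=0.97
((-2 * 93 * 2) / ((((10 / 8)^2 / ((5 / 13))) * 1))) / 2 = -2976 / 65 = -45.78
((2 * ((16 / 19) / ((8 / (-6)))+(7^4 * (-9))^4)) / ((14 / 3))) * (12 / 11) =149140220107532077692 / 1463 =101941367127499711.34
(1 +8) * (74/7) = 666/7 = 95.14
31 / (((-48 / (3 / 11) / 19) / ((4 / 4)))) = -3.35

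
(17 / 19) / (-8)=-17 / 152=-0.11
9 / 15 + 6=33 / 5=6.60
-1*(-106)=106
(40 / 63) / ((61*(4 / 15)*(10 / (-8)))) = -40 / 1281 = -0.03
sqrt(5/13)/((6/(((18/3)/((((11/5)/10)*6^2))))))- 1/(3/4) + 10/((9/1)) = -2/9 + 25*sqrt(65)/2574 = -0.14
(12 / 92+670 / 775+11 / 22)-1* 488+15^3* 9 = 213104969 / 7130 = 29888.49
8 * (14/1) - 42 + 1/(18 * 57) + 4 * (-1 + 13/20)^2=70.49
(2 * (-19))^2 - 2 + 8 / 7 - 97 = 9423 / 7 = 1346.14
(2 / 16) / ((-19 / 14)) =-7 / 76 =-0.09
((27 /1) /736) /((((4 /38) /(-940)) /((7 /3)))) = -281295 /368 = -764.39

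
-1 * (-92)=92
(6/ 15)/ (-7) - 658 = -23032/ 35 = -658.06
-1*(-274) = 274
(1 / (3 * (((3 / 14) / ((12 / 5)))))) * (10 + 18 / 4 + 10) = 1372 / 15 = 91.47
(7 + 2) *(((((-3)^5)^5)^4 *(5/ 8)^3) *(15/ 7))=8696995662352691211240281564794858976848064433766875/ 3584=2426617093290371431707668000000000000000000000000.00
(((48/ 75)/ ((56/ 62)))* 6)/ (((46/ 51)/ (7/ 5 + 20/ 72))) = 159154/ 20125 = 7.91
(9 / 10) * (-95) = -171 / 2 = -85.50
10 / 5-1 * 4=-2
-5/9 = -0.56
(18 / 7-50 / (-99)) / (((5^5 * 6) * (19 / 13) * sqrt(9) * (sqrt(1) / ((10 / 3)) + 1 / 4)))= 55432 / 814708125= 0.00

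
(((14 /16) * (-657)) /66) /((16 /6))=-4599 /1408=-3.27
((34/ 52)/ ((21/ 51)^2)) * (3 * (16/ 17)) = 6936/ 637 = 10.89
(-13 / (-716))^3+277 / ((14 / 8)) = 406704374547 / 2569431872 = 158.29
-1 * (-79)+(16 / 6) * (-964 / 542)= 60371 / 813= 74.26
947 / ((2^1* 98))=947 / 196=4.83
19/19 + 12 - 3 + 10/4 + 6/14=181/14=12.93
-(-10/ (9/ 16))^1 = 160/ 9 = 17.78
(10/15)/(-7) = -0.10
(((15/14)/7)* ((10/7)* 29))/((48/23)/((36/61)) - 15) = -150075/271313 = -0.55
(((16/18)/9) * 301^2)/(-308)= -25886/891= -29.05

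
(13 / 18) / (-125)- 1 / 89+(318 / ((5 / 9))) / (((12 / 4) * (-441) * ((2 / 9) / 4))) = -76582343 / 9812250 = -7.80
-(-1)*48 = 48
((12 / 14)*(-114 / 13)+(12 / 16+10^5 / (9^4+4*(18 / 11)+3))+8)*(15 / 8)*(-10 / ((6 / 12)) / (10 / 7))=-541064905 / 1252784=-431.89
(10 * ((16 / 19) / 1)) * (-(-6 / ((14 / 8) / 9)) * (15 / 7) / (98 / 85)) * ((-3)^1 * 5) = -330480000 / 45619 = -7244.35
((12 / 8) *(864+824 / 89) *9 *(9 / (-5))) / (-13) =1632.32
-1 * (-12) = 12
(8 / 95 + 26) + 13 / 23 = 58229 / 2185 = 26.65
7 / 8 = 0.88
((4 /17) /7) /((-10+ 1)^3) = -4 /86751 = -0.00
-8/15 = -0.53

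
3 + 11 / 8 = 35 / 8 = 4.38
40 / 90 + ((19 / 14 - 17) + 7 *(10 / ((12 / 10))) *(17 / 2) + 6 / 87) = 878246 / 1827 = 480.70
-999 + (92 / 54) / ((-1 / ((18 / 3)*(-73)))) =-2275 / 9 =-252.78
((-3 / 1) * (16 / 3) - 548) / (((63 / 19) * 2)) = -1786 / 21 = -85.05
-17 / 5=-3.40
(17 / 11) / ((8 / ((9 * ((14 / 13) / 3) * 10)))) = 1785 / 286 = 6.24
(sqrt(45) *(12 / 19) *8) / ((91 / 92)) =26496 *sqrt(5) / 1729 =34.27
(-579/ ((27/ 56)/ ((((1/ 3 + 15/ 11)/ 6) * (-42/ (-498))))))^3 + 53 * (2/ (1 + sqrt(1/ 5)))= -23430.49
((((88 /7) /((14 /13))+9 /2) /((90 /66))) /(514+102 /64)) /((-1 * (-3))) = 0.01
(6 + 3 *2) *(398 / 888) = 199 / 37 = 5.38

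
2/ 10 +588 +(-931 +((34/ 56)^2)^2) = -1053102779/ 3073280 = -342.66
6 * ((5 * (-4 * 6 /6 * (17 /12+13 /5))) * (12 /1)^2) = -69408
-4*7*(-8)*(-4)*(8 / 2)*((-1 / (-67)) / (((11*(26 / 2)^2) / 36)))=-129024 / 124553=-1.04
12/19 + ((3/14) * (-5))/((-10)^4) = 335943/532000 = 0.63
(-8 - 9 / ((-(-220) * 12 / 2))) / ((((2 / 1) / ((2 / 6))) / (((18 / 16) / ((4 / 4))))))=-10569 / 7040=-1.50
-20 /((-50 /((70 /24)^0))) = 2 /5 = 0.40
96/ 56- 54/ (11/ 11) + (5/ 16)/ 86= -503581/ 9632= -52.28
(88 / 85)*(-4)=-352 / 85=-4.14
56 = 56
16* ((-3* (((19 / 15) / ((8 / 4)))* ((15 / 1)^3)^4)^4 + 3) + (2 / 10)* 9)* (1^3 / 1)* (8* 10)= -175081816555762633670771903325658058747649192810058593743856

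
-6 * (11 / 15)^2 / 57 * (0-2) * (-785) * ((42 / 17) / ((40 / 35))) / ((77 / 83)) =-1003387 / 4845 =-207.10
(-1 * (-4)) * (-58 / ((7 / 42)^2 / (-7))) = 58464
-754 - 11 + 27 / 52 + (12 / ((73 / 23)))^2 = -207882585 / 277108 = -750.19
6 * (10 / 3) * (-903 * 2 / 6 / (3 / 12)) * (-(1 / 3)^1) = 24080 / 3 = 8026.67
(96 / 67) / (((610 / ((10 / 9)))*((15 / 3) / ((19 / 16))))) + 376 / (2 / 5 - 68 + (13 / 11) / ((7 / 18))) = -5.82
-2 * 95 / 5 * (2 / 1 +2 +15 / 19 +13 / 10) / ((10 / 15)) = -3471 / 10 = -347.10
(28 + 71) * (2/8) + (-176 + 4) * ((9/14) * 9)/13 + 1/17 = -320171/6188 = -51.74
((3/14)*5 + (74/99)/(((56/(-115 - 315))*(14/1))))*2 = 12835/9702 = 1.32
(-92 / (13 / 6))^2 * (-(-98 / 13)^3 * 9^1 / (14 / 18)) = 3318511762944 / 371293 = 8937717.01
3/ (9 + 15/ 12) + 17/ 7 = 781/ 287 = 2.72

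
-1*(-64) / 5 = 12.80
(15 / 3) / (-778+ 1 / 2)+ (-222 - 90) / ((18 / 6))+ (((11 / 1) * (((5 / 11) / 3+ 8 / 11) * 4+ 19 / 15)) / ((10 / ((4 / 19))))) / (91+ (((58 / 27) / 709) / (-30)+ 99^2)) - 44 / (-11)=-100.01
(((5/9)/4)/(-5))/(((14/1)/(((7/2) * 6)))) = -1/24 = -0.04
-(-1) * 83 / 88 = 83 / 88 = 0.94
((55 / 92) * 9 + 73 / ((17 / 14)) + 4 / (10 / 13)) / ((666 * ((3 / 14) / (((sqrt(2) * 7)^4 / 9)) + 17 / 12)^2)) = 1249351869495128 / 23627068029057935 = 0.05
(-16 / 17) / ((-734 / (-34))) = -16 / 367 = -0.04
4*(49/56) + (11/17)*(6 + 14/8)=579/68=8.51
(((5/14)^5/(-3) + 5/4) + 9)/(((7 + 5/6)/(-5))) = -82674815/12638864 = -6.54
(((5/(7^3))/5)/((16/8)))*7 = 1/98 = 0.01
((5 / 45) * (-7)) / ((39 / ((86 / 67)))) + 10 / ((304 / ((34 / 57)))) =-202973 / 33958548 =-0.01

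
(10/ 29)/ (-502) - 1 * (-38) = 276597/ 7279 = 38.00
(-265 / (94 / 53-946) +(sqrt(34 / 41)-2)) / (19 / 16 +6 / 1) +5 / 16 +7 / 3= 16 * sqrt(1394) / 4715 +7226213 / 3002640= 2.53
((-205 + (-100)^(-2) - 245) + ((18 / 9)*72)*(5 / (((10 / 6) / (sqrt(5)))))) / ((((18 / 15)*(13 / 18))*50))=-13499997 / 1300000 + 648*sqrt(5) / 65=11.91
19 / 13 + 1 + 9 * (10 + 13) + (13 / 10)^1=27399 / 130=210.76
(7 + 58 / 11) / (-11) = -135 / 121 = -1.12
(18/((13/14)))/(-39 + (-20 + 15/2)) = -504/1339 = -0.38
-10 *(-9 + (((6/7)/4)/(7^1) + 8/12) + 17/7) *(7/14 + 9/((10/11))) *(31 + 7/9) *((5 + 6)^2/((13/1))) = 239058248/1323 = 180694.07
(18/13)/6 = 0.23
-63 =-63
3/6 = 1/2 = 0.50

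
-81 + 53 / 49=-3916 / 49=-79.92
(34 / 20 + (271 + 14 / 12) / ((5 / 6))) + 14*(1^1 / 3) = 9989 / 30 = 332.97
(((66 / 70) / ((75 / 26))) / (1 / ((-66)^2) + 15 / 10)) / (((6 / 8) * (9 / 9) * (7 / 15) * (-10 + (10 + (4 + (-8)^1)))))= -1245816 / 8005375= -0.16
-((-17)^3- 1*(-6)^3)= 4697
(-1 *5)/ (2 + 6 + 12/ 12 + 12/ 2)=-0.33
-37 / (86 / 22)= -407 / 43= -9.47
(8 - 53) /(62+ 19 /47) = -2115 /2933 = -0.72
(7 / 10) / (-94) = -7 / 940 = -0.01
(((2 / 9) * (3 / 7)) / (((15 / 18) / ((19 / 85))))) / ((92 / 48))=912 / 68425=0.01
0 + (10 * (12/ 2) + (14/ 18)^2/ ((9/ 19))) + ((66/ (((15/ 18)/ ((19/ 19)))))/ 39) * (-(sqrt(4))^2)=2518703/ 47385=53.15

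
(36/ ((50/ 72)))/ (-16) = -81/ 25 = -3.24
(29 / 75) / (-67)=-29 / 5025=-0.01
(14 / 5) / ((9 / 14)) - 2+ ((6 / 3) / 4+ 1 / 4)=559 / 180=3.11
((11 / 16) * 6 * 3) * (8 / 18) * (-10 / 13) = -55 / 13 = -4.23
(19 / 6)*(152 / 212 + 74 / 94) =23731 / 4982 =4.76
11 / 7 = 1.57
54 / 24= 9 / 4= 2.25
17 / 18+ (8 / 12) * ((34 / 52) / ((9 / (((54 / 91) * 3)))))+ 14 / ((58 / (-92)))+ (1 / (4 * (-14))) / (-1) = -52263383 / 2470104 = -21.16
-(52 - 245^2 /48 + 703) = 23785 /48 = 495.52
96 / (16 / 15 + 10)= 720 / 83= 8.67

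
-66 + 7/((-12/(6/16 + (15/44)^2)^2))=-991607613/14992384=-66.14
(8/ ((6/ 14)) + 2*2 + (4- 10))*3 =50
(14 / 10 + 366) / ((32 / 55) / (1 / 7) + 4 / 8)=40414 / 503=80.35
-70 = -70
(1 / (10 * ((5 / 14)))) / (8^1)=7 / 200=0.04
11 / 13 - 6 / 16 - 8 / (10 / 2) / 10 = 809 / 2600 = 0.31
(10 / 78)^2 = 25 / 1521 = 0.02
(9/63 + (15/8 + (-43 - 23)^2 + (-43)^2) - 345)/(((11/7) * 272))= 29843/2176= 13.71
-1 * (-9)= 9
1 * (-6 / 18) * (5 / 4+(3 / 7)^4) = -12329 / 28812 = -0.43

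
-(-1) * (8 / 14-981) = -6863 / 7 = -980.43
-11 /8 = -1.38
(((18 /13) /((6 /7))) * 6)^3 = 910.50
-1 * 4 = -4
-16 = -16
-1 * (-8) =8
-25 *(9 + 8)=-425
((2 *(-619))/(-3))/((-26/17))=-10523/39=-269.82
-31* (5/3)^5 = -96875/243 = -398.66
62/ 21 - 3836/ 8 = -20015/ 42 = -476.55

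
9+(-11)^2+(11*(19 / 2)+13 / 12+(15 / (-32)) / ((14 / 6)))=158177 / 672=235.38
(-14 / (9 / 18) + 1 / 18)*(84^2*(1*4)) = -788704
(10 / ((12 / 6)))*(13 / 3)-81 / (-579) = 12626 / 579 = 21.81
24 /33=8 /11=0.73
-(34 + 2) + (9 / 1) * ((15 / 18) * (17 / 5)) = -21 / 2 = -10.50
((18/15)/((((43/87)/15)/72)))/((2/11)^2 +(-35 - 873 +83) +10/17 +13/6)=-1391585184/436352863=-3.19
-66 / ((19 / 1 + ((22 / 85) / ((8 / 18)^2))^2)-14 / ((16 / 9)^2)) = -61036800 / 15062387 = -4.05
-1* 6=-6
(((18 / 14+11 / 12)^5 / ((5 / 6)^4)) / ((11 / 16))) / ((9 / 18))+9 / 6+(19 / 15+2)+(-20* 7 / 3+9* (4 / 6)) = 767243198 / 2773155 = 276.67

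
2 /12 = 1 /6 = 0.17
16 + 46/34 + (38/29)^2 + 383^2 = 2097485276/14297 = 146708.07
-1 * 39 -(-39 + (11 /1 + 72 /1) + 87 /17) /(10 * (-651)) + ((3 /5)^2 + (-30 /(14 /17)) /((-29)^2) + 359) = 149068437671 /465367350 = 320.32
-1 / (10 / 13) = -13 / 10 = -1.30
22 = 22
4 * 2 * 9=72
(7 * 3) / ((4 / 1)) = 21 / 4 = 5.25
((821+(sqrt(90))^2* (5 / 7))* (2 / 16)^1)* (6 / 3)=221.32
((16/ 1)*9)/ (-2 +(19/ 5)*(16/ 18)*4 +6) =1620/ 197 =8.22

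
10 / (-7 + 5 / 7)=-35 / 22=-1.59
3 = 3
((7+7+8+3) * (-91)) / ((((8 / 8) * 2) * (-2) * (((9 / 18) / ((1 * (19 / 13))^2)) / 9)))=568575 / 26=21868.27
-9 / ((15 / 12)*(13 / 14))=-504 / 65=-7.75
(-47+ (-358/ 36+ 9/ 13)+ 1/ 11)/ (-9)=144559/ 23166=6.24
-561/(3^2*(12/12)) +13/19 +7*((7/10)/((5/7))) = -54.79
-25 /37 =-0.68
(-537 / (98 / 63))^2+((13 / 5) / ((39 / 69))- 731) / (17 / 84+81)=796561007097 / 6684580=119163.96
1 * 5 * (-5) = -25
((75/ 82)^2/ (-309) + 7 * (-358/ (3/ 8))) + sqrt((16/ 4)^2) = -13876378217/ 2077716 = -6678.67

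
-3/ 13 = -0.23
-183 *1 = -183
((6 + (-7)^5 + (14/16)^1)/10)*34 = -2284817/40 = -57120.42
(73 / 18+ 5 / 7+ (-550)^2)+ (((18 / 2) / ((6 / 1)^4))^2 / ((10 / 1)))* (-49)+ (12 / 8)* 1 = 439093900457 / 1451520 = 302506.27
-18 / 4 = -9 / 2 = -4.50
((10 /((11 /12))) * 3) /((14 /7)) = 180 /11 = 16.36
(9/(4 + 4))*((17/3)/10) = 51/80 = 0.64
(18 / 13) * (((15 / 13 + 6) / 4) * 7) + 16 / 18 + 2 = 61519 / 3042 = 20.22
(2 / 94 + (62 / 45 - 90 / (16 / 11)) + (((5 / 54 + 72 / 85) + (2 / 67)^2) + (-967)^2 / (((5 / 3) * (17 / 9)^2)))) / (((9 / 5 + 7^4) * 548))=10351325849778749 / 86709612090412224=0.12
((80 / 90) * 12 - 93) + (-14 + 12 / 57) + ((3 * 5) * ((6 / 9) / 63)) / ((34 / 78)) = -649531 / 6783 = -95.76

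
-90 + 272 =182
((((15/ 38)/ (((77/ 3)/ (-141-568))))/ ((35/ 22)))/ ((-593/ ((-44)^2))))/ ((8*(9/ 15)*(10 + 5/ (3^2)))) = 4632606/ 10489577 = 0.44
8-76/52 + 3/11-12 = -742/143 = -5.19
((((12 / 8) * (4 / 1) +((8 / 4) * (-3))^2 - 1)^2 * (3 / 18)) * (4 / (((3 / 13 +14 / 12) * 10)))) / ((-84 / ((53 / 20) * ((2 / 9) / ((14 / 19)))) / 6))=-22005971 / 4806900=-4.58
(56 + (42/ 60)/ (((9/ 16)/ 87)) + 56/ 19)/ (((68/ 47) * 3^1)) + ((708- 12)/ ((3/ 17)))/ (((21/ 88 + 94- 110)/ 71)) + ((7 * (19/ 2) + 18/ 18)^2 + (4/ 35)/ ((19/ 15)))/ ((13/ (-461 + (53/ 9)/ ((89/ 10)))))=-6155371431187331/ 34373937780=-179070.88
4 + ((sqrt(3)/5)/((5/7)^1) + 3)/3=7* sqrt(3)/75 + 5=5.16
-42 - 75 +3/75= -2924/25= -116.96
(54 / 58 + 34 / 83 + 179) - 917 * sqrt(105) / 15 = 434080 / 2407 - 917 * sqrt(105) / 15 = -446.09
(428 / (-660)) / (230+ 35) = -107 / 43725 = -0.00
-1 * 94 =-94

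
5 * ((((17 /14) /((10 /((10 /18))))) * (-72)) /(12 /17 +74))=-289 /889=-0.33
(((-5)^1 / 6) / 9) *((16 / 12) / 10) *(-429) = 143 / 27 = 5.30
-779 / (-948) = 779 / 948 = 0.82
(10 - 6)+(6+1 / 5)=51 / 5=10.20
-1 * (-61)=61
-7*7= -49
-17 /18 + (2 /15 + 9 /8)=113 /360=0.31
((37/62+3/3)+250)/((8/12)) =377.40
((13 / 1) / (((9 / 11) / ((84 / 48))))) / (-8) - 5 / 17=-18457 / 4896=-3.77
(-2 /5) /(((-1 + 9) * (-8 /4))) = 1 /40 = 0.02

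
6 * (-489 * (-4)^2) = -46944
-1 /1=-1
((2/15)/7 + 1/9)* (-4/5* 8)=-1312/1575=-0.83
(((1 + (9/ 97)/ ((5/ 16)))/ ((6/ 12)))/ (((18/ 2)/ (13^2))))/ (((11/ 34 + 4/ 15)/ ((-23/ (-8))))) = 41563691/ 175182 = 237.26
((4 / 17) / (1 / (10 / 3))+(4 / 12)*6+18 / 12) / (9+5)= 437 / 1428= 0.31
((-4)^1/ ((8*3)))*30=-5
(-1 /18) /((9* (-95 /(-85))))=-17 /3078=-0.01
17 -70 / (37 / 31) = -1541 / 37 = -41.65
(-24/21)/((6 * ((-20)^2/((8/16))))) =-1/4200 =-0.00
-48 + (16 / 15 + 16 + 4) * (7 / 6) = -23.42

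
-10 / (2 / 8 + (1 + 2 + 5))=-40 / 33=-1.21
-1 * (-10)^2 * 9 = -900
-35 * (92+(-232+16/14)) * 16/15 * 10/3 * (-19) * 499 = -163831680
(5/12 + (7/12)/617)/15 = 773/27765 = 0.03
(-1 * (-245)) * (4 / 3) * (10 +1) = 10780 / 3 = 3593.33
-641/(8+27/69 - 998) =14743/22761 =0.65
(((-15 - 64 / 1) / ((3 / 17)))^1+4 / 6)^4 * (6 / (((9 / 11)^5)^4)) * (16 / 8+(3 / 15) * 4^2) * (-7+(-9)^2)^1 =1275950540402538145045555909616648 / 250157725494998535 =5100584192943697.59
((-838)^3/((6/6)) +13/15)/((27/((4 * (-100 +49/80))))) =70185123389717/8100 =8664830048.11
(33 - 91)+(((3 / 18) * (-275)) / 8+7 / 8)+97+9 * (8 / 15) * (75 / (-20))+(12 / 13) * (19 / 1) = 21019 / 624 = 33.68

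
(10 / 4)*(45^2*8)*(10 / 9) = 45000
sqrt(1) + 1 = 2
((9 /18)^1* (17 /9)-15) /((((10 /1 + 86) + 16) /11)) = -2783 /2016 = -1.38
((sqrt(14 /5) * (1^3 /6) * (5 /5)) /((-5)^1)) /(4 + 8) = -0.00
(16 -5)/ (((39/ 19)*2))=209/ 78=2.68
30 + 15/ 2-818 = -1561/ 2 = -780.50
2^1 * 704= 1408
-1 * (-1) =1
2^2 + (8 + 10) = 22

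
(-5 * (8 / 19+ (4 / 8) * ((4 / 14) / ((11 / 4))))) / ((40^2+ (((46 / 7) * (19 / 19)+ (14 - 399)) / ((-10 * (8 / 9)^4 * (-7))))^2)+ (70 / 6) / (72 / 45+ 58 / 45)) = -25884123725824000 / 18376349515843577357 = -0.00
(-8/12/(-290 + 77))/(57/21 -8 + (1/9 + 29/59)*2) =-826/1076857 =-0.00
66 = 66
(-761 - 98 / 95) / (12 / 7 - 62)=506751 / 40090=12.64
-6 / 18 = -1 / 3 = -0.33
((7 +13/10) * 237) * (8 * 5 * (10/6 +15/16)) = 819625/4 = 204906.25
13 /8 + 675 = 5413 /8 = 676.62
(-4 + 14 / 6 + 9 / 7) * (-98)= 37.33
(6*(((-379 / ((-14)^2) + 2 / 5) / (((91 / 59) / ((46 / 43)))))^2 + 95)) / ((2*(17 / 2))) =1060227248908623 / 31248615593650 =33.93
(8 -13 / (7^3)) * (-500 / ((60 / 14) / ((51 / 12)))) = -1160675 / 294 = -3947.87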